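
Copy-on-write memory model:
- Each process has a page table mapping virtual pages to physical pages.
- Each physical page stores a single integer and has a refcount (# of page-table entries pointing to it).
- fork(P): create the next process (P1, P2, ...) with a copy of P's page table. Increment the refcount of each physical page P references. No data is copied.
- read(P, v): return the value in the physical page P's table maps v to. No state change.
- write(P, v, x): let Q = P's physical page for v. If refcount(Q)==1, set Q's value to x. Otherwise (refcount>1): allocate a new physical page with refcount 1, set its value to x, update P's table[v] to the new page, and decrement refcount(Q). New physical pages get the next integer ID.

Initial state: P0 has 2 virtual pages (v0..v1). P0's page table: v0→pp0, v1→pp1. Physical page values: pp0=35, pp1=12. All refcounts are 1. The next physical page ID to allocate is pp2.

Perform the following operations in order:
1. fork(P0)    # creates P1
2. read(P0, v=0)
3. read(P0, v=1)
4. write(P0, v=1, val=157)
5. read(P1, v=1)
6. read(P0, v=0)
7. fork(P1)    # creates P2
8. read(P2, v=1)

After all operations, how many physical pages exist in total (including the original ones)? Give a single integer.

Answer: 3

Derivation:
Op 1: fork(P0) -> P1. 2 ppages; refcounts: pp0:2 pp1:2
Op 2: read(P0, v0) -> 35. No state change.
Op 3: read(P0, v1) -> 12. No state change.
Op 4: write(P0, v1, 157). refcount(pp1)=2>1 -> COPY to pp2. 3 ppages; refcounts: pp0:2 pp1:1 pp2:1
Op 5: read(P1, v1) -> 12. No state change.
Op 6: read(P0, v0) -> 35. No state change.
Op 7: fork(P1) -> P2. 3 ppages; refcounts: pp0:3 pp1:2 pp2:1
Op 8: read(P2, v1) -> 12. No state change.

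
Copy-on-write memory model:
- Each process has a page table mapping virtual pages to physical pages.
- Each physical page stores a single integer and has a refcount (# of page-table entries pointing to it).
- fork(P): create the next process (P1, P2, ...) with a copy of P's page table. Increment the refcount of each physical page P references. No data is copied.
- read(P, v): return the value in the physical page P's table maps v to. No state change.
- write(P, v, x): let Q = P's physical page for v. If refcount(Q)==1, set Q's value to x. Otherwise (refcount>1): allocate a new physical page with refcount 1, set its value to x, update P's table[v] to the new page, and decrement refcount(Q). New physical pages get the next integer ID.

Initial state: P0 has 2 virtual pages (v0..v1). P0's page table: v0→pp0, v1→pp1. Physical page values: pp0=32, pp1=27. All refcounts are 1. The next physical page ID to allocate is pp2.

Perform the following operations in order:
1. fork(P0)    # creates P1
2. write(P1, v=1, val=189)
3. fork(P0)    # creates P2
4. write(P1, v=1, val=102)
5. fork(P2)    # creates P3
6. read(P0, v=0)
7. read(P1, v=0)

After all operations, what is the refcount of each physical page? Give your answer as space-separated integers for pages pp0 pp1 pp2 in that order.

Answer: 4 3 1

Derivation:
Op 1: fork(P0) -> P1. 2 ppages; refcounts: pp0:2 pp1:2
Op 2: write(P1, v1, 189). refcount(pp1)=2>1 -> COPY to pp2. 3 ppages; refcounts: pp0:2 pp1:1 pp2:1
Op 3: fork(P0) -> P2. 3 ppages; refcounts: pp0:3 pp1:2 pp2:1
Op 4: write(P1, v1, 102). refcount(pp2)=1 -> write in place. 3 ppages; refcounts: pp0:3 pp1:2 pp2:1
Op 5: fork(P2) -> P3. 3 ppages; refcounts: pp0:4 pp1:3 pp2:1
Op 6: read(P0, v0) -> 32. No state change.
Op 7: read(P1, v0) -> 32. No state change.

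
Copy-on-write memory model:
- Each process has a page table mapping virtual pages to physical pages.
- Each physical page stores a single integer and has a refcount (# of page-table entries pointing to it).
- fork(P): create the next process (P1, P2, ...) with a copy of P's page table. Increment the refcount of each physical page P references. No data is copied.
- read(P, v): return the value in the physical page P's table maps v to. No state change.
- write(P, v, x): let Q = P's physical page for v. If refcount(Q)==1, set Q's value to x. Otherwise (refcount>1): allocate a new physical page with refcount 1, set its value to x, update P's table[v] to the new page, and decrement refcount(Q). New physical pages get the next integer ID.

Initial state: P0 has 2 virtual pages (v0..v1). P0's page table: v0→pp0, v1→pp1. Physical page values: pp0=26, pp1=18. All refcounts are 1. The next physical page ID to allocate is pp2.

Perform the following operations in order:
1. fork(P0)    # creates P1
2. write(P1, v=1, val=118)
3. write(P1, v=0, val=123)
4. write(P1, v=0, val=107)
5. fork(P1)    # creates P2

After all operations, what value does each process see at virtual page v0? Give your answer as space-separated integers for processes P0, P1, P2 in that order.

Op 1: fork(P0) -> P1. 2 ppages; refcounts: pp0:2 pp1:2
Op 2: write(P1, v1, 118). refcount(pp1)=2>1 -> COPY to pp2. 3 ppages; refcounts: pp0:2 pp1:1 pp2:1
Op 3: write(P1, v0, 123). refcount(pp0)=2>1 -> COPY to pp3. 4 ppages; refcounts: pp0:1 pp1:1 pp2:1 pp3:1
Op 4: write(P1, v0, 107). refcount(pp3)=1 -> write in place. 4 ppages; refcounts: pp0:1 pp1:1 pp2:1 pp3:1
Op 5: fork(P1) -> P2. 4 ppages; refcounts: pp0:1 pp1:1 pp2:2 pp3:2
P0: v0 -> pp0 = 26
P1: v0 -> pp3 = 107
P2: v0 -> pp3 = 107

Answer: 26 107 107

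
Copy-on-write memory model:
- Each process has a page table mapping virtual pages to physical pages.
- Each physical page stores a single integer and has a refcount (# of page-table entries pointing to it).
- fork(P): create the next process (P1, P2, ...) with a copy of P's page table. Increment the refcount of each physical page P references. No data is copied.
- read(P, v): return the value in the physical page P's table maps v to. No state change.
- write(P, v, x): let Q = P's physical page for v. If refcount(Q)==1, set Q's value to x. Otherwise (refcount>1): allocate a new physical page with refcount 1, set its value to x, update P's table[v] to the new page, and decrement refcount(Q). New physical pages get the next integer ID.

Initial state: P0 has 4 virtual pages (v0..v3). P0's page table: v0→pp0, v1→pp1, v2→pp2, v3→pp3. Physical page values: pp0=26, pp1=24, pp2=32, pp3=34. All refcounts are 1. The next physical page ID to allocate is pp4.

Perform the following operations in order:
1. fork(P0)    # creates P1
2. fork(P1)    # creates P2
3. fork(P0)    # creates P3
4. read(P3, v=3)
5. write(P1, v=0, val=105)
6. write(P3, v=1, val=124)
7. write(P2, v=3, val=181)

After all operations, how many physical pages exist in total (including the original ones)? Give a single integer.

Answer: 7

Derivation:
Op 1: fork(P0) -> P1. 4 ppages; refcounts: pp0:2 pp1:2 pp2:2 pp3:2
Op 2: fork(P1) -> P2. 4 ppages; refcounts: pp0:3 pp1:3 pp2:3 pp3:3
Op 3: fork(P0) -> P3. 4 ppages; refcounts: pp0:4 pp1:4 pp2:4 pp3:4
Op 4: read(P3, v3) -> 34. No state change.
Op 5: write(P1, v0, 105). refcount(pp0)=4>1 -> COPY to pp4. 5 ppages; refcounts: pp0:3 pp1:4 pp2:4 pp3:4 pp4:1
Op 6: write(P3, v1, 124). refcount(pp1)=4>1 -> COPY to pp5. 6 ppages; refcounts: pp0:3 pp1:3 pp2:4 pp3:4 pp4:1 pp5:1
Op 7: write(P2, v3, 181). refcount(pp3)=4>1 -> COPY to pp6. 7 ppages; refcounts: pp0:3 pp1:3 pp2:4 pp3:3 pp4:1 pp5:1 pp6:1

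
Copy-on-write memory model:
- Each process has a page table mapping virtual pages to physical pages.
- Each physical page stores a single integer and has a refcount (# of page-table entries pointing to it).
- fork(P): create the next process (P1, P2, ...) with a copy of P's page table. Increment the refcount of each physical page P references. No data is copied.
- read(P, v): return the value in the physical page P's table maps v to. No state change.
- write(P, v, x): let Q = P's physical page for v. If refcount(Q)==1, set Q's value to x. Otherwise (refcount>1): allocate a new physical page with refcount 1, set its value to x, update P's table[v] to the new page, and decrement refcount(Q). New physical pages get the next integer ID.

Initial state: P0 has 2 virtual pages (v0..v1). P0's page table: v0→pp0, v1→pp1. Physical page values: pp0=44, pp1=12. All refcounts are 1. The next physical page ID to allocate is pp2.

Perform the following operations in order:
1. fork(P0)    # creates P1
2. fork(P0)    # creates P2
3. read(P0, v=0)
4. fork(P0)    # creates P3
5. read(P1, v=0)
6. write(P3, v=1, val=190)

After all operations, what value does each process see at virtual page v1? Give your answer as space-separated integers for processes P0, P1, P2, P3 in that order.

Answer: 12 12 12 190

Derivation:
Op 1: fork(P0) -> P1. 2 ppages; refcounts: pp0:2 pp1:2
Op 2: fork(P0) -> P2. 2 ppages; refcounts: pp0:3 pp1:3
Op 3: read(P0, v0) -> 44. No state change.
Op 4: fork(P0) -> P3. 2 ppages; refcounts: pp0:4 pp1:4
Op 5: read(P1, v0) -> 44. No state change.
Op 6: write(P3, v1, 190). refcount(pp1)=4>1 -> COPY to pp2. 3 ppages; refcounts: pp0:4 pp1:3 pp2:1
P0: v1 -> pp1 = 12
P1: v1 -> pp1 = 12
P2: v1 -> pp1 = 12
P3: v1 -> pp2 = 190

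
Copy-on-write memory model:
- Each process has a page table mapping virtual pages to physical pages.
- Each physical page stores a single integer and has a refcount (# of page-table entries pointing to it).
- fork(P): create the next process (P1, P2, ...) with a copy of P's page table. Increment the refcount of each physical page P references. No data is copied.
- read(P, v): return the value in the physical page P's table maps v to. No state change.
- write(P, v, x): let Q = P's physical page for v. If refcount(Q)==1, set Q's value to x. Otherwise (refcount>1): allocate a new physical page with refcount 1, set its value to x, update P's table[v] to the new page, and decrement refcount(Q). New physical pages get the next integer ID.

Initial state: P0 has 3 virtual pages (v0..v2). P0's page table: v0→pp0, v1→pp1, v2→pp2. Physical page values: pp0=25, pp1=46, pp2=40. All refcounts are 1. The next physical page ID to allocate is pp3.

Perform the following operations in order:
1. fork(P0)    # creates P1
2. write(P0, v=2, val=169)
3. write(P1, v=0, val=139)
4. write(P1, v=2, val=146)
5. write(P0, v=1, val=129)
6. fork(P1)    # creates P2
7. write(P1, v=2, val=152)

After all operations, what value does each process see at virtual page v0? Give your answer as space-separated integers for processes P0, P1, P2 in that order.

Op 1: fork(P0) -> P1. 3 ppages; refcounts: pp0:2 pp1:2 pp2:2
Op 2: write(P0, v2, 169). refcount(pp2)=2>1 -> COPY to pp3. 4 ppages; refcounts: pp0:2 pp1:2 pp2:1 pp3:1
Op 3: write(P1, v0, 139). refcount(pp0)=2>1 -> COPY to pp4. 5 ppages; refcounts: pp0:1 pp1:2 pp2:1 pp3:1 pp4:1
Op 4: write(P1, v2, 146). refcount(pp2)=1 -> write in place. 5 ppages; refcounts: pp0:1 pp1:2 pp2:1 pp3:1 pp4:1
Op 5: write(P0, v1, 129). refcount(pp1)=2>1 -> COPY to pp5. 6 ppages; refcounts: pp0:1 pp1:1 pp2:1 pp3:1 pp4:1 pp5:1
Op 6: fork(P1) -> P2. 6 ppages; refcounts: pp0:1 pp1:2 pp2:2 pp3:1 pp4:2 pp5:1
Op 7: write(P1, v2, 152). refcount(pp2)=2>1 -> COPY to pp6. 7 ppages; refcounts: pp0:1 pp1:2 pp2:1 pp3:1 pp4:2 pp5:1 pp6:1
P0: v0 -> pp0 = 25
P1: v0 -> pp4 = 139
P2: v0 -> pp4 = 139

Answer: 25 139 139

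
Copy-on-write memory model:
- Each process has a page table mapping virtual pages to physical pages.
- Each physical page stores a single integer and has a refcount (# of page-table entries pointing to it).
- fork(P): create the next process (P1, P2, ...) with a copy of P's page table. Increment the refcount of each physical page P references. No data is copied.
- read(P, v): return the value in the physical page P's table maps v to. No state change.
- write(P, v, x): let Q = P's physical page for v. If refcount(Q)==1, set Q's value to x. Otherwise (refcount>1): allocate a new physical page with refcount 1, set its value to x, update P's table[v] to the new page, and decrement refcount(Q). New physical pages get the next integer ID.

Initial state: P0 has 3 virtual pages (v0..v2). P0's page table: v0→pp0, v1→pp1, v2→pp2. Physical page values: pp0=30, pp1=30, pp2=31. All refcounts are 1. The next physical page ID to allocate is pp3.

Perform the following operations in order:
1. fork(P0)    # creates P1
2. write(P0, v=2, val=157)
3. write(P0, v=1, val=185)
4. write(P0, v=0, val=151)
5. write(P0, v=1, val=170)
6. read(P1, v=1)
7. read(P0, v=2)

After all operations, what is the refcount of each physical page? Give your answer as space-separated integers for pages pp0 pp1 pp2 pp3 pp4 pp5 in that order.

Answer: 1 1 1 1 1 1

Derivation:
Op 1: fork(P0) -> P1. 3 ppages; refcounts: pp0:2 pp1:2 pp2:2
Op 2: write(P0, v2, 157). refcount(pp2)=2>1 -> COPY to pp3. 4 ppages; refcounts: pp0:2 pp1:2 pp2:1 pp3:1
Op 3: write(P0, v1, 185). refcount(pp1)=2>1 -> COPY to pp4. 5 ppages; refcounts: pp0:2 pp1:1 pp2:1 pp3:1 pp4:1
Op 4: write(P0, v0, 151). refcount(pp0)=2>1 -> COPY to pp5. 6 ppages; refcounts: pp0:1 pp1:1 pp2:1 pp3:1 pp4:1 pp5:1
Op 5: write(P0, v1, 170). refcount(pp4)=1 -> write in place. 6 ppages; refcounts: pp0:1 pp1:1 pp2:1 pp3:1 pp4:1 pp5:1
Op 6: read(P1, v1) -> 30. No state change.
Op 7: read(P0, v2) -> 157. No state change.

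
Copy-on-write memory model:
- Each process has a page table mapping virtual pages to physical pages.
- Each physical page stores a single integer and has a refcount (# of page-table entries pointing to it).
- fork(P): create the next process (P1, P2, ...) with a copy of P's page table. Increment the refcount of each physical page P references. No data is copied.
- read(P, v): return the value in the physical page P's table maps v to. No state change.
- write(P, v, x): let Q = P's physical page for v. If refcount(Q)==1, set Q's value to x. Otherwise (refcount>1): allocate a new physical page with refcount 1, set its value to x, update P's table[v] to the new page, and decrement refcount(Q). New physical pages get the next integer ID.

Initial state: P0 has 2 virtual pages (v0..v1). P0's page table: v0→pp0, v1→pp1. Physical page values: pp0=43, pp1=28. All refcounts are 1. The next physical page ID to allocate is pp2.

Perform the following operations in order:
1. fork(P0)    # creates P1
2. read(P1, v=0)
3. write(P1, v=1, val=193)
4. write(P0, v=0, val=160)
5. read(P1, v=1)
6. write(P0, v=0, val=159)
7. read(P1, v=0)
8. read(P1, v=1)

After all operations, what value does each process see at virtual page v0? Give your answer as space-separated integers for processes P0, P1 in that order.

Op 1: fork(P0) -> P1. 2 ppages; refcounts: pp0:2 pp1:2
Op 2: read(P1, v0) -> 43. No state change.
Op 3: write(P1, v1, 193). refcount(pp1)=2>1 -> COPY to pp2. 3 ppages; refcounts: pp0:2 pp1:1 pp2:1
Op 4: write(P0, v0, 160). refcount(pp0)=2>1 -> COPY to pp3. 4 ppages; refcounts: pp0:1 pp1:1 pp2:1 pp3:1
Op 5: read(P1, v1) -> 193. No state change.
Op 6: write(P0, v0, 159). refcount(pp3)=1 -> write in place. 4 ppages; refcounts: pp0:1 pp1:1 pp2:1 pp3:1
Op 7: read(P1, v0) -> 43. No state change.
Op 8: read(P1, v1) -> 193. No state change.
P0: v0 -> pp3 = 159
P1: v0 -> pp0 = 43

Answer: 159 43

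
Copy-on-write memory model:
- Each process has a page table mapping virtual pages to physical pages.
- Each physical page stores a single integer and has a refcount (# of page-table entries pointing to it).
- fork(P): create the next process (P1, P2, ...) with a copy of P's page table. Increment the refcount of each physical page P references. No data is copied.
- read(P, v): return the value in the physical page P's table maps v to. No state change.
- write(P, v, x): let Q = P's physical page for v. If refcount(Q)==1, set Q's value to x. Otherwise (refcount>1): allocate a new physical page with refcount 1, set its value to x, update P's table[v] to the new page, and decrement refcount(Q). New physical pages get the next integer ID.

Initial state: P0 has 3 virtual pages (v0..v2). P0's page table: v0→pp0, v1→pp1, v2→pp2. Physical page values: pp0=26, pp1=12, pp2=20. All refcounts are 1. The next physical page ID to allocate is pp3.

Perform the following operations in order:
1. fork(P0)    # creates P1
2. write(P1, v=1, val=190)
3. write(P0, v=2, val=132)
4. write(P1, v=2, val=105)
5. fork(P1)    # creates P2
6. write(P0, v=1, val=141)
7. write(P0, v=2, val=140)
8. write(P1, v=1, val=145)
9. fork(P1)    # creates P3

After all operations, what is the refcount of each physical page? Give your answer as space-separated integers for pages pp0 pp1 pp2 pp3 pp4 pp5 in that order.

Op 1: fork(P0) -> P1. 3 ppages; refcounts: pp0:2 pp1:2 pp2:2
Op 2: write(P1, v1, 190). refcount(pp1)=2>1 -> COPY to pp3. 4 ppages; refcounts: pp0:2 pp1:1 pp2:2 pp3:1
Op 3: write(P0, v2, 132). refcount(pp2)=2>1 -> COPY to pp4. 5 ppages; refcounts: pp0:2 pp1:1 pp2:1 pp3:1 pp4:1
Op 4: write(P1, v2, 105). refcount(pp2)=1 -> write in place. 5 ppages; refcounts: pp0:2 pp1:1 pp2:1 pp3:1 pp4:1
Op 5: fork(P1) -> P2. 5 ppages; refcounts: pp0:3 pp1:1 pp2:2 pp3:2 pp4:1
Op 6: write(P0, v1, 141). refcount(pp1)=1 -> write in place. 5 ppages; refcounts: pp0:3 pp1:1 pp2:2 pp3:2 pp4:1
Op 7: write(P0, v2, 140). refcount(pp4)=1 -> write in place. 5 ppages; refcounts: pp0:3 pp1:1 pp2:2 pp3:2 pp4:1
Op 8: write(P1, v1, 145). refcount(pp3)=2>1 -> COPY to pp5. 6 ppages; refcounts: pp0:3 pp1:1 pp2:2 pp3:1 pp4:1 pp5:1
Op 9: fork(P1) -> P3. 6 ppages; refcounts: pp0:4 pp1:1 pp2:3 pp3:1 pp4:1 pp5:2

Answer: 4 1 3 1 1 2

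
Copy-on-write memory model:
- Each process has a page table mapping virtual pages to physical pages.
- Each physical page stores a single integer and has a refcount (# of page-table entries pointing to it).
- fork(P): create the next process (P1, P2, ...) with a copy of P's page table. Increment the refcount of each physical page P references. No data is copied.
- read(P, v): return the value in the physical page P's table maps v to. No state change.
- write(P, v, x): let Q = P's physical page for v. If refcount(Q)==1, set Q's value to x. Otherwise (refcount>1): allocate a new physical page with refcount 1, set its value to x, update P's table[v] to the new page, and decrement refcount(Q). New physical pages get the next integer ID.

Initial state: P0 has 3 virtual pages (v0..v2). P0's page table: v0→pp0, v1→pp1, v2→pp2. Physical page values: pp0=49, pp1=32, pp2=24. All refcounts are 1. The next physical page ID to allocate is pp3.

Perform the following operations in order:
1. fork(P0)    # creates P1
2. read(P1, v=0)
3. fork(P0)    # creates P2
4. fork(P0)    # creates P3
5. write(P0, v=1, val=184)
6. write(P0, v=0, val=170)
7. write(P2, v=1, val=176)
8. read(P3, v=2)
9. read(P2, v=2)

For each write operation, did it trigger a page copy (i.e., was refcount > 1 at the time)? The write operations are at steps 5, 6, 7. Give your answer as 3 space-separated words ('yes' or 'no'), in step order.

Op 1: fork(P0) -> P1. 3 ppages; refcounts: pp0:2 pp1:2 pp2:2
Op 2: read(P1, v0) -> 49. No state change.
Op 3: fork(P0) -> P2. 3 ppages; refcounts: pp0:3 pp1:3 pp2:3
Op 4: fork(P0) -> P3. 3 ppages; refcounts: pp0:4 pp1:4 pp2:4
Op 5: write(P0, v1, 184). refcount(pp1)=4>1 -> COPY to pp3. 4 ppages; refcounts: pp0:4 pp1:3 pp2:4 pp3:1
Op 6: write(P0, v0, 170). refcount(pp0)=4>1 -> COPY to pp4. 5 ppages; refcounts: pp0:3 pp1:3 pp2:4 pp3:1 pp4:1
Op 7: write(P2, v1, 176). refcount(pp1)=3>1 -> COPY to pp5. 6 ppages; refcounts: pp0:3 pp1:2 pp2:4 pp3:1 pp4:1 pp5:1
Op 8: read(P3, v2) -> 24. No state change.
Op 9: read(P2, v2) -> 24. No state change.

yes yes yes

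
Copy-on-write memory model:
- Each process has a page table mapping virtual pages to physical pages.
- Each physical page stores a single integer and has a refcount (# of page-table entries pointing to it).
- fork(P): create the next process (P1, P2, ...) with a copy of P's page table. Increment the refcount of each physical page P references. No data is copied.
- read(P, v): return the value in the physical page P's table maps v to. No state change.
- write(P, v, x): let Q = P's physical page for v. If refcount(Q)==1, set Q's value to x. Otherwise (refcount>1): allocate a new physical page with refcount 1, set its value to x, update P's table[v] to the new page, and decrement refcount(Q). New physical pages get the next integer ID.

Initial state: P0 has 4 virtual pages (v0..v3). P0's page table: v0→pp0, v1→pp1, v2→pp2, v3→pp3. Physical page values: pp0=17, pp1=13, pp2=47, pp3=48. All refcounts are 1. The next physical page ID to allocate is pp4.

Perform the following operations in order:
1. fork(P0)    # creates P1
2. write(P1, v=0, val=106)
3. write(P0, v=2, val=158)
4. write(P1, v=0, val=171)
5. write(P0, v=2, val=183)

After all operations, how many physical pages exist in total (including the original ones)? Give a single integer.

Op 1: fork(P0) -> P1. 4 ppages; refcounts: pp0:2 pp1:2 pp2:2 pp3:2
Op 2: write(P1, v0, 106). refcount(pp0)=2>1 -> COPY to pp4. 5 ppages; refcounts: pp0:1 pp1:2 pp2:2 pp3:2 pp4:1
Op 3: write(P0, v2, 158). refcount(pp2)=2>1 -> COPY to pp5. 6 ppages; refcounts: pp0:1 pp1:2 pp2:1 pp3:2 pp4:1 pp5:1
Op 4: write(P1, v0, 171). refcount(pp4)=1 -> write in place. 6 ppages; refcounts: pp0:1 pp1:2 pp2:1 pp3:2 pp4:1 pp5:1
Op 5: write(P0, v2, 183). refcount(pp5)=1 -> write in place. 6 ppages; refcounts: pp0:1 pp1:2 pp2:1 pp3:2 pp4:1 pp5:1

Answer: 6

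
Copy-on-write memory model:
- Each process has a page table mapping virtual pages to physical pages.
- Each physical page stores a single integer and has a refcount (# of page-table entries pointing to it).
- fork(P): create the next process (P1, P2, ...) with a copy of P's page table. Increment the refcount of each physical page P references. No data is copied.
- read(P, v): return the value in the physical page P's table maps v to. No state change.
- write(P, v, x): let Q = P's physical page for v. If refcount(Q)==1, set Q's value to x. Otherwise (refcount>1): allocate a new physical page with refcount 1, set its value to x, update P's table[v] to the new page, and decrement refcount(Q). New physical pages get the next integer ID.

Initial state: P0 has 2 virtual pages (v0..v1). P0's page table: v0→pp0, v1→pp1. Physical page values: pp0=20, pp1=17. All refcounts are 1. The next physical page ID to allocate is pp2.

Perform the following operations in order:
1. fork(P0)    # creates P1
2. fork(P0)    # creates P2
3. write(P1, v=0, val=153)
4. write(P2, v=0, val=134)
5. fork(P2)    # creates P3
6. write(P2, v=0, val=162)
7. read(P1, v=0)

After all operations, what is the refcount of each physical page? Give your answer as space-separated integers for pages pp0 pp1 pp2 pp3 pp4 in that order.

Answer: 1 4 1 1 1

Derivation:
Op 1: fork(P0) -> P1. 2 ppages; refcounts: pp0:2 pp1:2
Op 2: fork(P0) -> P2. 2 ppages; refcounts: pp0:3 pp1:3
Op 3: write(P1, v0, 153). refcount(pp0)=3>1 -> COPY to pp2. 3 ppages; refcounts: pp0:2 pp1:3 pp2:1
Op 4: write(P2, v0, 134). refcount(pp0)=2>1 -> COPY to pp3. 4 ppages; refcounts: pp0:1 pp1:3 pp2:1 pp3:1
Op 5: fork(P2) -> P3. 4 ppages; refcounts: pp0:1 pp1:4 pp2:1 pp3:2
Op 6: write(P2, v0, 162). refcount(pp3)=2>1 -> COPY to pp4. 5 ppages; refcounts: pp0:1 pp1:4 pp2:1 pp3:1 pp4:1
Op 7: read(P1, v0) -> 153. No state change.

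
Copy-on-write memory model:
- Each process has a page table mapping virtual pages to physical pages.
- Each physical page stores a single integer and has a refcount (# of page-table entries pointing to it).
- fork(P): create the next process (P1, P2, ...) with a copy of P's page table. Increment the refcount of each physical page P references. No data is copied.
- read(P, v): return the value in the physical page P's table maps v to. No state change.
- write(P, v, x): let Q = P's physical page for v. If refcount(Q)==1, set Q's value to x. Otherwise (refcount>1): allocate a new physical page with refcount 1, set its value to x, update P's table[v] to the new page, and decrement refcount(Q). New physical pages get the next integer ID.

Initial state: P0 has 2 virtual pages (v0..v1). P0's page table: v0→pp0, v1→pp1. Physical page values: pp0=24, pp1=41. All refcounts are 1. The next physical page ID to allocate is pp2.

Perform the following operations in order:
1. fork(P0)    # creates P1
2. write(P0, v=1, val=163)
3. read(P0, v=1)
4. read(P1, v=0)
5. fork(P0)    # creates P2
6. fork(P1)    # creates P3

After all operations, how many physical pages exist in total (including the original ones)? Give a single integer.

Op 1: fork(P0) -> P1. 2 ppages; refcounts: pp0:2 pp1:2
Op 2: write(P0, v1, 163). refcount(pp1)=2>1 -> COPY to pp2. 3 ppages; refcounts: pp0:2 pp1:1 pp2:1
Op 3: read(P0, v1) -> 163. No state change.
Op 4: read(P1, v0) -> 24. No state change.
Op 5: fork(P0) -> P2. 3 ppages; refcounts: pp0:3 pp1:1 pp2:2
Op 6: fork(P1) -> P3. 3 ppages; refcounts: pp0:4 pp1:2 pp2:2

Answer: 3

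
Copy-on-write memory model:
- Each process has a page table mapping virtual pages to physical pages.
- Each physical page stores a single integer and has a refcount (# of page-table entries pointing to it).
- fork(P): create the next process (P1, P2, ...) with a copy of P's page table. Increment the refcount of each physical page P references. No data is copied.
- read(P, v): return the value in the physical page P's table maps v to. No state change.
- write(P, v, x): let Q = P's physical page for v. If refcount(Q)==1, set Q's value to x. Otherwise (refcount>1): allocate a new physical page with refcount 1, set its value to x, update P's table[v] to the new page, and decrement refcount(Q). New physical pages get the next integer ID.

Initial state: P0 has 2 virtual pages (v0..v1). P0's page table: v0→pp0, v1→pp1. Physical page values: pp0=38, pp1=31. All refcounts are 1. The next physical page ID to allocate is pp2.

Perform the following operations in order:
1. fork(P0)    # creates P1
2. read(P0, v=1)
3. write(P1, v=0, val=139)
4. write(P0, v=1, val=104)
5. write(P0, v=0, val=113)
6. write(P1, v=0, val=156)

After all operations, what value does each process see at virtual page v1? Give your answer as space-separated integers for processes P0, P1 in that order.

Op 1: fork(P0) -> P1. 2 ppages; refcounts: pp0:2 pp1:2
Op 2: read(P0, v1) -> 31. No state change.
Op 3: write(P1, v0, 139). refcount(pp0)=2>1 -> COPY to pp2. 3 ppages; refcounts: pp0:1 pp1:2 pp2:1
Op 4: write(P0, v1, 104). refcount(pp1)=2>1 -> COPY to pp3. 4 ppages; refcounts: pp0:1 pp1:1 pp2:1 pp3:1
Op 5: write(P0, v0, 113). refcount(pp0)=1 -> write in place. 4 ppages; refcounts: pp0:1 pp1:1 pp2:1 pp3:1
Op 6: write(P1, v0, 156). refcount(pp2)=1 -> write in place. 4 ppages; refcounts: pp0:1 pp1:1 pp2:1 pp3:1
P0: v1 -> pp3 = 104
P1: v1 -> pp1 = 31

Answer: 104 31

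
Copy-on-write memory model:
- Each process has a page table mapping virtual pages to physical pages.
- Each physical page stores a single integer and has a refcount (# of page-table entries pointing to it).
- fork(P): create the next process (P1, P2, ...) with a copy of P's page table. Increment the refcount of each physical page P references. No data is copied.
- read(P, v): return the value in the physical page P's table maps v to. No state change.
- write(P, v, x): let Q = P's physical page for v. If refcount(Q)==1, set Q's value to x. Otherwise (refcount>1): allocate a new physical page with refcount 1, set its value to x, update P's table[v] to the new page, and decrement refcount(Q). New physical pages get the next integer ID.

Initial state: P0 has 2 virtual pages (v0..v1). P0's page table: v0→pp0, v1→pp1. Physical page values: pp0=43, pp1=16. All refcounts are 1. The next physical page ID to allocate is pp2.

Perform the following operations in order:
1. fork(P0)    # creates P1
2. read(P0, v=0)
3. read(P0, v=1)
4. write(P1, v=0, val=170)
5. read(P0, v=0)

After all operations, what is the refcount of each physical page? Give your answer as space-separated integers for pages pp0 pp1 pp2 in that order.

Op 1: fork(P0) -> P1. 2 ppages; refcounts: pp0:2 pp1:2
Op 2: read(P0, v0) -> 43. No state change.
Op 3: read(P0, v1) -> 16. No state change.
Op 4: write(P1, v0, 170). refcount(pp0)=2>1 -> COPY to pp2. 3 ppages; refcounts: pp0:1 pp1:2 pp2:1
Op 5: read(P0, v0) -> 43. No state change.

Answer: 1 2 1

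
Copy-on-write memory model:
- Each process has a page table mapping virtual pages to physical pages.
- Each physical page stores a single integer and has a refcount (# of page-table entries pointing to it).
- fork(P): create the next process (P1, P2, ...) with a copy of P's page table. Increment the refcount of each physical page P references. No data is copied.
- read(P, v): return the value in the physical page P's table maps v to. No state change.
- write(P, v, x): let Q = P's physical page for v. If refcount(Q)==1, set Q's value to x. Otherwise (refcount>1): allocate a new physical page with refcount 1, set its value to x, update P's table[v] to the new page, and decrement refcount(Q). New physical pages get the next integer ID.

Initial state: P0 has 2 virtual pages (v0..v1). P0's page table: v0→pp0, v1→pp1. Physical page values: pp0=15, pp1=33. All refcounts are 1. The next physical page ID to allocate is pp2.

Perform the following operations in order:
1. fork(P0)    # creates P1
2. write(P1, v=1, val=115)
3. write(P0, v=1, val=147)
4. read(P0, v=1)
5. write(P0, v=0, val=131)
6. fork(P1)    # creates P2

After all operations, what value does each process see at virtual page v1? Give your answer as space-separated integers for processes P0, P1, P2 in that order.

Op 1: fork(P0) -> P1. 2 ppages; refcounts: pp0:2 pp1:2
Op 2: write(P1, v1, 115). refcount(pp1)=2>1 -> COPY to pp2. 3 ppages; refcounts: pp0:2 pp1:1 pp2:1
Op 3: write(P0, v1, 147). refcount(pp1)=1 -> write in place. 3 ppages; refcounts: pp0:2 pp1:1 pp2:1
Op 4: read(P0, v1) -> 147. No state change.
Op 5: write(P0, v0, 131). refcount(pp0)=2>1 -> COPY to pp3. 4 ppages; refcounts: pp0:1 pp1:1 pp2:1 pp3:1
Op 6: fork(P1) -> P2. 4 ppages; refcounts: pp0:2 pp1:1 pp2:2 pp3:1
P0: v1 -> pp1 = 147
P1: v1 -> pp2 = 115
P2: v1 -> pp2 = 115

Answer: 147 115 115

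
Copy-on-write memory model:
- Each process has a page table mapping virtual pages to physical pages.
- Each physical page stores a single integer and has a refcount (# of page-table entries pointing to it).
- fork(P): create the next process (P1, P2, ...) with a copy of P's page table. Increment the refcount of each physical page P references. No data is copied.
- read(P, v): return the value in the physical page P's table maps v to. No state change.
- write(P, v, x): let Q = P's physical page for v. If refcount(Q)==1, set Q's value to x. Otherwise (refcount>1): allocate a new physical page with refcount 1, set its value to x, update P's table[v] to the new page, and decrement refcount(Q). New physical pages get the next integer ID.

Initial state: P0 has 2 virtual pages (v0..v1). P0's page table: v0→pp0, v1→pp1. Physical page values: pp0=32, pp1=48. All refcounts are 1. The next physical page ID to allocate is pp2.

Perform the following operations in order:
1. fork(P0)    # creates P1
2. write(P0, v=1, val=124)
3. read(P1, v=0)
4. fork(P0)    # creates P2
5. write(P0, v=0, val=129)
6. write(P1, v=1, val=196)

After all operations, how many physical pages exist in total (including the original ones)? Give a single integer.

Op 1: fork(P0) -> P1. 2 ppages; refcounts: pp0:2 pp1:2
Op 2: write(P0, v1, 124). refcount(pp1)=2>1 -> COPY to pp2. 3 ppages; refcounts: pp0:2 pp1:1 pp2:1
Op 3: read(P1, v0) -> 32. No state change.
Op 4: fork(P0) -> P2. 3 ppages; refcounts: pp0:3 pp1:1 pp2:2
Op 5: write(P0, v0, 129). refcount(pp0)=3>1 -> COPY to pp3. 4 ppages; refcounts: pp0:2 pp1:1 pp2:2 pp3:1
Op 6: write(P1, v1, 196). refcount(pp1)=1 -> write in place. 4 ppages; refcounts: pp0:2 pp1:1 pp2:2 pp3:1

Answer: 4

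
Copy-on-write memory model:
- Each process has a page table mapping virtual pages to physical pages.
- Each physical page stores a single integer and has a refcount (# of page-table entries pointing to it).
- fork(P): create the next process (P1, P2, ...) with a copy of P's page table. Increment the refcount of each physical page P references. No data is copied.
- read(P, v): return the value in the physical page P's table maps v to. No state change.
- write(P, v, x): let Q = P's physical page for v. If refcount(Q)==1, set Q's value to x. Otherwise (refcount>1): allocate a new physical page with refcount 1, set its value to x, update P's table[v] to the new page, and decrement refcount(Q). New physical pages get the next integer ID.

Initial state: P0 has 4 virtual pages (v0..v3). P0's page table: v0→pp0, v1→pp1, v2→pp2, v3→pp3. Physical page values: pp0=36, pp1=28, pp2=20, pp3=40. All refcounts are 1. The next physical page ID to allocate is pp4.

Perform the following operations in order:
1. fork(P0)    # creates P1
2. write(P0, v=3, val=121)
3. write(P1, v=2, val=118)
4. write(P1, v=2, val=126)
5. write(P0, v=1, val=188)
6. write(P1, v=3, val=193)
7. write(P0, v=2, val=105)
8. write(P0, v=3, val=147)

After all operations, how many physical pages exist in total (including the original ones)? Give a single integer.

Op 1: fork(P0) -> P1. 4 ppages; refcounts: pp0:2 pp1:2 pp2:2 pp3:2
Op 2: write(P0, v3, 121). refcount(pp3)=2>1 -> COPY to pp4. 5 ppages; refcounts: pp0:2 pp1:2 pp2:2 pp3:1 pp4:1
Op 3: write(P1, v2, 118). refcount(pp2)=2>1 -> COPY to pp5. 6 ppages; refcounts: pp0:2 pp1:2 pp2:1 pp3:1 pp4:1 pp5:1
Op 4: write(P1, v2, 126). refcount(pp5)=1 -> write in place. 6 ppages; refcounts: pp0:2 pp1:2 pp2:1 pp3:1 pp4:1 pp5:1
Op 5: write(P0, v1, 188). refcount(pp1)=2>1 -> COPY to pp6. 7 ppages; refcounts: pp0:2 pp1:1 pp2:1 pp3:1 pp4:1 pp5:1 pp6:1
Op 6: write(P1, v3, 193). refcount(pp3)=1 -> write in place. 7 ppages; refcounts: pp0:2 pp1:1 pp2:1 pp3:1 pp4:1 pp5:1 pp6:1
Op 7: write(P0, v2, 105). refcount(pp2)=1 -> write in place. 7 ppages; refcounts: pp0:2 pp1:1 pp2:1 pp3:1 pp4:1 pp5:1 pp6:1
Op 8: write(P0, v3, 147). refcount(pp4)=1 -> write in place. 7 ppages; refcounts: pp0:2 pp1:1 pp2:1 pp3:1 pp4:1 pp5:1 pp6:1

Answer: 7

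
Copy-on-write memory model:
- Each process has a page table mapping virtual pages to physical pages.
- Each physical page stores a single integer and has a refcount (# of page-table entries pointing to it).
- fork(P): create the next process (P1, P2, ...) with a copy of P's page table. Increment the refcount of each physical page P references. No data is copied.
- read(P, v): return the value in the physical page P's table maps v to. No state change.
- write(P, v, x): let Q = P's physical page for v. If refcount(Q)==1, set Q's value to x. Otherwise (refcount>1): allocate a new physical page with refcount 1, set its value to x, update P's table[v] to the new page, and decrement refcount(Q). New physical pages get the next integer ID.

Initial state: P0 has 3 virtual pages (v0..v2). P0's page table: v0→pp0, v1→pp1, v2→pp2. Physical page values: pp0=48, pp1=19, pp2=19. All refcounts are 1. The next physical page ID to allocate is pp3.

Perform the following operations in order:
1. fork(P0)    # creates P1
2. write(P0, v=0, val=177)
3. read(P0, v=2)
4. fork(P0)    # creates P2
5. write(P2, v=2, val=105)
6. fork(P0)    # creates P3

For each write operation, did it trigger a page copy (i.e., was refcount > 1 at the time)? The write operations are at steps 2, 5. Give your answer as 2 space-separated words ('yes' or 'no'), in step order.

Op 1: fork(P0) -> P1. 3 ppages; refcounts: pp0:2 pp1:2 pp2:2
Op 2: write(P0, v0, 177). refcount(pp0)=2>1 -> COPY to pp3. 4 ppages; refcounts: pp0:1 pp1:2 pp2:2 pp3:1
Op 3: read(P0, v2) -> 19. No state change.
Op 4: fork(P0) -> P2. 4 ppages; refcounts: pp0:1 pp1:3 pp2:3 pp3:2
Op 5: write(P2, v2, 105). refcount(pp2)=3>1 -> COPY to pp4. 5 ppages; refcounts: pp0:1 pp1:3 pp2:2 pp3:2 pp4:1
Op 6: fork(P0) -> P3. 5 ppages; refcounts: pp0:1 pp1:4 pp2:3 pp3:3 pp4:1

yes yes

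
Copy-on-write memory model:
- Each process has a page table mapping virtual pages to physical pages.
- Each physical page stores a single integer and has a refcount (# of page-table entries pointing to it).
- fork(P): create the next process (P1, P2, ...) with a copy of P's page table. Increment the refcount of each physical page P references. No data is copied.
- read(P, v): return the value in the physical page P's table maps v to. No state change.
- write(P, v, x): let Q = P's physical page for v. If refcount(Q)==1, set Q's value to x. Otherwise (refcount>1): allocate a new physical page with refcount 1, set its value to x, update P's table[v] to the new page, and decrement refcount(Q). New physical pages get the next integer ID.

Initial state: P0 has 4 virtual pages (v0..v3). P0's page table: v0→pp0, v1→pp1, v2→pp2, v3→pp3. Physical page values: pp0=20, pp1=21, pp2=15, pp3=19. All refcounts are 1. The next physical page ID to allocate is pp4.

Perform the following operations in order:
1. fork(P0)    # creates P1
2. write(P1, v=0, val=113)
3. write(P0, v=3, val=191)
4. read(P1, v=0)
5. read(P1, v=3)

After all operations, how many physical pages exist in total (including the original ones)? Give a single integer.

Op 1: fork(P0) -> P1. 4 ppages; refcounts: pp0:2 pp1:2 pp2:2 pp3:2
Op 2: write(P1, v0, 113). refcount(pp0)=2>1 -> COPY to pp4. 5 ppages; refcounts: pp0:1 pp1:2 pp2:2 pp3:2 pp4:1
Op 3: write(P0, v3, 191). refcount(pp3)=2>1 -> COPY to pp5. 6 ppages; refcounts: pp0:1 pp1:2 pp2:2 pp3:1 pp4:1 pp5:1
Op 4: read(P1, v0) -> 113. No state change.
Op 5: read(P1, v3) -> 19. No state change.

Answer: 6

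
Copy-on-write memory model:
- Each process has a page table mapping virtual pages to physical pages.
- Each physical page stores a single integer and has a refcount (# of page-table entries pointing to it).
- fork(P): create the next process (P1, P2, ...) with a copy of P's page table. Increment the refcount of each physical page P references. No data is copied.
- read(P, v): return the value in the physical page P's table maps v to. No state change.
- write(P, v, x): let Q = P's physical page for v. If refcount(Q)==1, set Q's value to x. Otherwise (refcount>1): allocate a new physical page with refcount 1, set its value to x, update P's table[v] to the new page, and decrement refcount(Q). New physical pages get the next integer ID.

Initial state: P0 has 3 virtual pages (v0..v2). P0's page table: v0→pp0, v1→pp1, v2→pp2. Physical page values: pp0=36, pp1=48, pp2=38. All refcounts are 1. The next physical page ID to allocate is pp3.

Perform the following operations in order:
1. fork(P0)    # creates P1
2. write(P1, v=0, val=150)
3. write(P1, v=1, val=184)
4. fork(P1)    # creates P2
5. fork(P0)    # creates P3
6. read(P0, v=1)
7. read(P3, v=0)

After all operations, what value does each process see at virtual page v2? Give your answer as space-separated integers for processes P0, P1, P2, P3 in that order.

Op 1: fork(P0) -> P1. 3 ppages; refcounts: pp0:2 pp1:2 pp2:2
Op 2: write(P1, v0, 150). refcount(pp0)=2>1 -> COPY to pp3. 4 ppages; refcounts: pp0:1 pp1:2 pp2:2 pp3:1
Op 3: write(P1, v1, 184). refcount(pp1)=2>1 -> COPY to pp4. 5 ppages; refcounts: pp0:1 pp1:1 pp2:2 pp3:1 pp4:1
Op 4: fork(P1) -> P2. 5 ppages; refcounts: pp0:1 pp1:1 pp2:3 pp3:2 pp4:2
Op 5: fork(P0) -> P3. 5 ppages; refcounts: pp0:2 pp1:2 pp2:4 pp3:2 pp4:2
Op 6: read(P0, v1) -> 48. No state change.
Op 7: read(P3, v0) -> 36. No state change.
P0: v2 -> pp2 = 38
P1: v2 -> pp2 = 38
P2: v2 -> pp2 = 38
P3: v2 -> pp2 = 38

Answer: 38 38 38 38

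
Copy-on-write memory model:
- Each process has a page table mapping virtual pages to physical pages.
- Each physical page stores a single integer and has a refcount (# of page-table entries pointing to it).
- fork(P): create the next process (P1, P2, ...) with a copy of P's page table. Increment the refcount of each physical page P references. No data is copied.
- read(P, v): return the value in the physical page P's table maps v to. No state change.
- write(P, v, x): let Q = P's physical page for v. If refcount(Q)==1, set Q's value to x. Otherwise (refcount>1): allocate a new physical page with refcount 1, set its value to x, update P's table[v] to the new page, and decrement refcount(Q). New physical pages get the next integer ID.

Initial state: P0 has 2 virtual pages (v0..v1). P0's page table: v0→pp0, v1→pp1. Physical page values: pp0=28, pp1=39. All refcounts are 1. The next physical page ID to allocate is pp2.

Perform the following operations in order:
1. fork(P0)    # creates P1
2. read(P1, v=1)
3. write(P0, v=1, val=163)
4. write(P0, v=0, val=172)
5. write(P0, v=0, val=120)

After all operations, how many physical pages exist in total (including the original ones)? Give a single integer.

Answer: 4

Derivation:
Op 1: fork(P0) -> P1. 2 ppages; refcounts: pp0:2 pp1:2
Op 2: read(P1, v1) -> 39. No state change.
Op 3: write(P0, v1, 163). refcount(pp1)=2>1 -> COPY to pp2. 3 ppages; refcounts: pp0:2 pp1:1 pp2:1
Op 4: write(P0, v0, 172). refcount(pp0)=2>1 -> COPY to pp3. 4 ppages; refcounts: pp0:1 pp1:1 pp2:1 pp3:1
Op 5: write(P0, v0, 120). refcount(pp3)=1 -> write in place. 4 ppages; refcounts: pp0:1 pp1:1 pp2:1 pp3:1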